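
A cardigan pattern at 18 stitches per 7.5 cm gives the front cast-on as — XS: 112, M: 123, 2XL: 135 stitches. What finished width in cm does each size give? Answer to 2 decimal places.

XS 46.67 cm; M 51.25 cm; 2XL 56.25 cm.

18/7.5 = 2.4 sts per cm.
XS: 112 / 2.4 = 46.667 → 46.67 cm.
M: 123 / 2.4 = 51.250 → 51.25 cm.
2XL: 135 / 2.4 = 56.250 → 56.25 cm.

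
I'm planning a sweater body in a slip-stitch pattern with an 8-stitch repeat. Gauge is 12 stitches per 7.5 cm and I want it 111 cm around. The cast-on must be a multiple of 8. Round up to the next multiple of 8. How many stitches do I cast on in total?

CO 184 sts.

12 / 7.5 = 1.6 sts per cm.
111 × 1.6 = 177.60 sts.
Next multiple of 8: 184.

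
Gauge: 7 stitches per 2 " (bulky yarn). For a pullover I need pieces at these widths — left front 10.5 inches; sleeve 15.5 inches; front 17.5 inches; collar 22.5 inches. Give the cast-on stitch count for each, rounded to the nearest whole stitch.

Rate = 7/2 = 3.5 sts per in.
left front: 10.5 × 3.5 = 36.75 → 37.
sleeve: 15.5 × 3.5 = 54.25 → 54.
front: 17.5 × 3.5 = 61.25 → 61.
collar: 22.5 × 3.5 = 78.75 → 79.

left front 37; sleeve 54; front 61; collar 79.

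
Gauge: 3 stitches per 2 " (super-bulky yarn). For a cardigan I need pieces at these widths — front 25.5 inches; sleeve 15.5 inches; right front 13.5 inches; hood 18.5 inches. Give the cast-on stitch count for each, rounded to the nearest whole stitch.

front 38; sleeve 23; right front 20; hood 28.

Rate = 3/2 = 1.5 sts per in.
front: 25.5 × 1.5 = 38.25 → 38.
sleeve: 15.5 × 1.5 = 23.25 → 23.
right front: 13.5 × 1.5 = 20.25 → 20.
hood: 18.5 × 1.5 = 27.75 → 28.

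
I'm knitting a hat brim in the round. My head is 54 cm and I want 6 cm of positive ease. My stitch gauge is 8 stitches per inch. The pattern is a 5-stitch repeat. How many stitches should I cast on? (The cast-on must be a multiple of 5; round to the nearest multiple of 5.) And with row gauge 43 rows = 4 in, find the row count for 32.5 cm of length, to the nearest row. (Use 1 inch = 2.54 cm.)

Finished = 54 + 6 = 60 cm.
60 cm × 1/2.54 = 23.62 inches.
8/1 = 8 sts per in; 23.62 × 8 = 188.98 sts.
Nearest multiple of 5 → 190.
32.5 cm = 12.80 inches; × 10.75 = 137.55 → 138 rows.

Cast on 190 stitches; work 138 rows.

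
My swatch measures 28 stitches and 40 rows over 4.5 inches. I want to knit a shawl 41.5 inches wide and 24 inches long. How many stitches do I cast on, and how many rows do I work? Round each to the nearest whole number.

Stitch gauge = 28/4.5 = 6.222 sts/in; 41.5 × 6.222 = 258.22 → 258 sts.
Row gauge = 40/4.5 = 8.889 rows/in; 24 × 8.889 = 213.33 → 213 rows.

Cast on 258 stitches and work 213 rows.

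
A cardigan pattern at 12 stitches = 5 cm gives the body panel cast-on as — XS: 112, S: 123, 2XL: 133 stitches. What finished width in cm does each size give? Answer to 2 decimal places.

12/5 = 2.4 sts per cm.
XS: 112 / 2.4 = 46.667 → 46.67 cm.
S: 123 / 2.4 = 51.250 → 51.25 cm.
2XL: 133 / 2.4 = 55.417 → 55.42 cm.

XS 46.67 cm; S 51.25 cm; 2XL 55.42 cm.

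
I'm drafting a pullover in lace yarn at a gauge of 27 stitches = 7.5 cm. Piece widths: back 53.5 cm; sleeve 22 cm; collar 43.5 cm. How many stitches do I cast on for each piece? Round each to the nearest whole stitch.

back 193; sleeve 79; collar 157.

Rate = 27/7.5 = 3.6 sts per cm.
back: 53.5 × 3.6 = 192.60 → 193.
sleeve: 22 × 3.6 = 79.20 → 79.
collar: 43.5 × 3.6 = 156.60 → 157.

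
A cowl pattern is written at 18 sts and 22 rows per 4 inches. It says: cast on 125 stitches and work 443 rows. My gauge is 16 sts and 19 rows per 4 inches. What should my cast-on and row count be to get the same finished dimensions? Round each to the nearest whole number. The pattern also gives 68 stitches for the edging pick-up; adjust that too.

Stitches: 125 × 16/18 = 111.11 → 111.
Rows: 443 × 19/22 = 382.59 → 383.
edging pick-up: 68 × 16/18 = 60.44 → 60.

Cast on 111 stitches; work 383 rows; edging pick-up 60 stitches.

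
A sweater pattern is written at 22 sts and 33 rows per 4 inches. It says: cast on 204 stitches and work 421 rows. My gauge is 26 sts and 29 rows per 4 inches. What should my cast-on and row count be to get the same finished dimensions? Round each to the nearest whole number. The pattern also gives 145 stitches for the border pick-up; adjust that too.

Cast on 241 stitches; work 370 rows; border pick-up 171 stitches.

Stitches: 204 × 26/22 = 241.09 → 241.
Rows: 421 × 29/33 = 369.97 → 370.
border pick-up: 145 × 26/22 = 171.36 → 171.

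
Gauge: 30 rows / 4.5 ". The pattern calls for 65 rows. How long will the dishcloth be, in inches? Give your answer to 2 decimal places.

9.75 inches.

30 rows / 4.5 inch = 6.667 rows per inch.
65 / 6.667 = 9.750 inches.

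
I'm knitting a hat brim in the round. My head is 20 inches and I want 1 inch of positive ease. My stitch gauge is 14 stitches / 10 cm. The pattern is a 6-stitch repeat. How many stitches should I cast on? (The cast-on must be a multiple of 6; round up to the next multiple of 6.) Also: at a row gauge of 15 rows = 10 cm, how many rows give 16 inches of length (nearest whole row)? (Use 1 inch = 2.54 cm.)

Cast on 78 stitches; work 61 rows.

Finished = 20 + 1 = 21 inches.
21 inches × 2.54 = 53.34 cm.
14/10 = 1.4 sts per cm; 53.34 × 1.4 = 74.68 sts.
Next multiple of 6 → 78.
16 inches = 40.64 cm; × 1.5 = 60.96 → 61 rows.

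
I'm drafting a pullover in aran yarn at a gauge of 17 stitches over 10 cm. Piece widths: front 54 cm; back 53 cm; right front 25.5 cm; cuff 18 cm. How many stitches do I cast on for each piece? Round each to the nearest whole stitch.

Rate = 17/10 = 1.7 sts per cm.
front: 54 × 1.7 = 91.80 → 92.
back: 53 × 1.7 = 90.10 → 90.
right front: 25.5 × 1.7 = 43.35 → 43.
cuff: 18 × 1.7 = 30.60 → 31.

front 92; back 90; right front 43; cuff 31.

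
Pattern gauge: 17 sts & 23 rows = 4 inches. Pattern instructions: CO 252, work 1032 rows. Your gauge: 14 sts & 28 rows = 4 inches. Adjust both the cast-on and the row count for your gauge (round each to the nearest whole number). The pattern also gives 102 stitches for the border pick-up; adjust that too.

Cast on 208 stitches; work 1256 rows; border pick-up 84 stitches.

Stitches: 252 × 14/17 = 207.53 → 208.
Rows: 1032 × 28/23 = 1256.35 → 1256.
border pick-up: 102 × 14/17 = 84.00 → 84.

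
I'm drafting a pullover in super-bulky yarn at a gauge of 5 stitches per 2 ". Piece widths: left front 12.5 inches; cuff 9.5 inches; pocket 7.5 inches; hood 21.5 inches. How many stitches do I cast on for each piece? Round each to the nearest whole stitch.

left front 31; cuff 24; pocket 19; hood 54.

Rate = 5/2 = 2.5 sts per in.
left front: 12.5 × 2.5 = 31.25 → 31.
cuff: 9.5 × 2.5 = 23.75 → 24.
pocket: 7.5 × 2.5 = 18.75 → 19.
hood: 21.5 × 2.5 = 53.75 → 54.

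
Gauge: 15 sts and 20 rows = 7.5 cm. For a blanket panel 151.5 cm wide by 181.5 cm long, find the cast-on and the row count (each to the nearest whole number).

Cast on 303 stitches and work 484 rows.

Stitch gauge = 15/7.5 = 2 sts/cm; 151.5 × 2 = 303.00 → 303 sts.
Row gauge = 20/7.5 = 2.667 rows/cm; 181.5 × 2.667 = 484.00 → 484 rows.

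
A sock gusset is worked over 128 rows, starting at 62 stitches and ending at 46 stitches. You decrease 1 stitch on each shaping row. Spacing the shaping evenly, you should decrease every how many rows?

Stitches to remove: |46 − 62| = 16.
Shaping rows needed: 16 / 1 = 16.
128 rows / 16 = every 8 rows.

Decrease every 8th row.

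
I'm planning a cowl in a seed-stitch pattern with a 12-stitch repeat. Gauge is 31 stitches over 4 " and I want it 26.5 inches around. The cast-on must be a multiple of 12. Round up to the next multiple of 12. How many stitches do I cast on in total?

31 / 4 = 7.75 sts per inch.
26.5 × 7.75 = 205.38 sts.
Next multiple of 12: 216.

Cast on 216 stitches.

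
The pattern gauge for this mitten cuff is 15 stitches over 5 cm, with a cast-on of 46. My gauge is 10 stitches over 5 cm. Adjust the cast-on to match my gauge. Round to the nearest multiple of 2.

Cast on 30 stitches.

Scale factor = 10 / 15 = 0.667.
46 × 10 / 15 = 30.67 sts.
→ 30 sts.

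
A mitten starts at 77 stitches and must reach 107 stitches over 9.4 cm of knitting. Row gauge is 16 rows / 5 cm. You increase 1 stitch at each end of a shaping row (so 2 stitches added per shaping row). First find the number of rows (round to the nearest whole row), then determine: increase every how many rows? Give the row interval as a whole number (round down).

Rows = 9.4 × 3.2 = 30.1 → 30 rows.
Stitches to add: 30 → 15 shaping rows (at 2 st each).
30 / 15 = 2.00 → every 2 rows.

Increase every 2nd row.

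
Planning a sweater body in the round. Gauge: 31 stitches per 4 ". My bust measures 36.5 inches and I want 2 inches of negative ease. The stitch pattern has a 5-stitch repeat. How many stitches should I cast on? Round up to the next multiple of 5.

Finished = 36.5 − 2 = 34.5 inches.
31 / 4 = 7.75 sts/in.
34.5 × 7.75 = 267.38 sts.
Next multiple of 5: 270.

270 stitches.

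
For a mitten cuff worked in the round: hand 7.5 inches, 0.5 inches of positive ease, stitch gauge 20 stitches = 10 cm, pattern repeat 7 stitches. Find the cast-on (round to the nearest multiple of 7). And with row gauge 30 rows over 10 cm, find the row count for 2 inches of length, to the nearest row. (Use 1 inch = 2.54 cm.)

Cast on 42 stitches; work 15 rows.

Finished = 7.5 + 0.5 = 8 inches.
8 inches × 2.54 = 20.32 cm.
20/10 = 2 sts per cm; 20.32 × 2 = 40.64 sts.
Nearest multiple of 7 → 42.
2 inches = 5.08 cm; × 3 = 15.24 → 15 rows.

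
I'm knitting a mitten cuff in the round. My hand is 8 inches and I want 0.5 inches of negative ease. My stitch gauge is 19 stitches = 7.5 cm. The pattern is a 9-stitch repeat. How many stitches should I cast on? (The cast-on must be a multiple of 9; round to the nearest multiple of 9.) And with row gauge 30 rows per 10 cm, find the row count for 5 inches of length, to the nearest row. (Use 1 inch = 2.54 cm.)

Finished = 8 − 0.5 = 7.5 inches.
7.5 inches × 2.54 = 19.05 cm.
19/7.5 = 2.533 sts per cm; 19.05 × 2.533 = 48.26 sts.
Nearest multiple of 9 → 45.
5 inches = 12.70 cm; × 3 = 38.10 → 38 rows.

Cast on 45 stitches; work 38 rows.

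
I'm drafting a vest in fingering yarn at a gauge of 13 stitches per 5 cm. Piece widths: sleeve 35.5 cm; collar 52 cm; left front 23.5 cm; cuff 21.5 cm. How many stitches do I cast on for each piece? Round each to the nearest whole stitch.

Rate = 13/5 = 2.6 sts per cm.
sleeve: 35.5 × 2.6 = 92.30 → 92.
collar: 52 × 2.6 = 135.20 → 135.
left front: 23.5 × 2.6 = 61.10 → 61.
cuff: 21.5 × 2.6 = 55.90 → 56.

sleeve 92; collar 135; left front 61; cuff 56.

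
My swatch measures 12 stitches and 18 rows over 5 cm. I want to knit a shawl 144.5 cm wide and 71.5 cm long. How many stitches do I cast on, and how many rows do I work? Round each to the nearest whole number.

Stitch gauge = 12/5 = 2.4 sts/cm; 144.5 × 2.4 = 346.80 → 347 sts.
Row gauge = 18/5 = 3.6 rows/cm; 71.5 × 3.6 = 257.40 → 257 rows.

Cast on 347 stitches and work 257 rows.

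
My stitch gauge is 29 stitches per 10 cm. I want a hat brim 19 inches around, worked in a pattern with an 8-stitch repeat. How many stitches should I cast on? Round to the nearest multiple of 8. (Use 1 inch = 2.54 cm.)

19 in = 19 × 2.54 = 48.26 cm.
29 / 10 = 2.9 sts/cm.
48.26 × 2.9 = 139.95 sts.
→ 136.

136 stitches.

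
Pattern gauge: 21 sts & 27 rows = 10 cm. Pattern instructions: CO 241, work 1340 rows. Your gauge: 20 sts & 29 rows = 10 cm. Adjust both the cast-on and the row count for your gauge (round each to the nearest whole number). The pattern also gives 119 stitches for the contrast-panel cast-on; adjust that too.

Cast on 230 stitches; work 1439 rows; contrast-panel cast-on 113 stitches.

Stitches: 241 × 20/21 = 229.52 → 230.
Rows: 1340 × 29/27 = 1439.26 → 1439.
contrast-panel cast-on: 119 × 20/21 = 113.33 → 113.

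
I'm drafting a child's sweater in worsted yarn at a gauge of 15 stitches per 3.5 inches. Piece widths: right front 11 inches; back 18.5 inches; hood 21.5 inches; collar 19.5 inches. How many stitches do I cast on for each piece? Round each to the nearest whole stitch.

Rate = 15/3.5 = 4.286 sts per in.
right front: 11 × 4.286 = 47.14 → 47.
back: 18.5 × 4.286 = 79.29 → 79.
hood: 21.5 × 4.286 = 92.14 → 92.
collar: 19.5 × 4.286 = 83.57 → 84.

right front 47; back 79; hood 92; collar 84.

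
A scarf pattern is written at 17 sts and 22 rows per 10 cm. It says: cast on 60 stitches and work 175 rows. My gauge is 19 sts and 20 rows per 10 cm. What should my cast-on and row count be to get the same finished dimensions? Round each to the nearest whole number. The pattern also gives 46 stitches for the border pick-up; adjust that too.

Stitches: 60 × 19/17 = 67.06 → 67.
Rows: 175 × 20/22 = 159.09 → 159.
border pick-up: 46 × 19/17 = 51.41 → 51.

Cast on 67 stitches; work 159 rows; border pick-up 51 stitches.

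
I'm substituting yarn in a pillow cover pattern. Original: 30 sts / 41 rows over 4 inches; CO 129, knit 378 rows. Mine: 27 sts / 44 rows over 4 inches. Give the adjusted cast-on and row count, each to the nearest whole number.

Cast on 116 stitches; work 406 rows.

Stitches: 129 × 27/30 = 116.10 → 116.
Rows: 378 × 44/41 = 405.66 → 406.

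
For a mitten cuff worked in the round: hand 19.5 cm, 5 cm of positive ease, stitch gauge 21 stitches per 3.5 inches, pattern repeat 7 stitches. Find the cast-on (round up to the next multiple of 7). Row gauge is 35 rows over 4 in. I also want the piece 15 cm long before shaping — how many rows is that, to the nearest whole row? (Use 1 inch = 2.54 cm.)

Finished = 19.5 + 5 = 24.5 cm.
24.5 cm × 1/2.54 = 9.65 inches.
21/3.5 = 6 sts per in; 9.65 × 6 = 57.87 sts.
Next multiple of 7 → 63.
15 cm = 5.91 inches; × 8.75 = 51.67 → 52 rows.

Cast on 63 stitches; work 52 rows.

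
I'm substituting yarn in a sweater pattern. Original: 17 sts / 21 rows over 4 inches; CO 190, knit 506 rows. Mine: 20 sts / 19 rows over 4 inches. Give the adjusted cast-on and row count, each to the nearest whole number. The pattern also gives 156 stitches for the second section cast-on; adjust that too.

Stitches: 190 × 20/17 = 223.53 → 224.
Rows: 506 × 19/21 = 457.81 → 458.
second section cast-on: 156 × 20/17 = 183.53 → 184.

Cast on 224 stitches; work 458 rows; second section cast-on 184 stitches.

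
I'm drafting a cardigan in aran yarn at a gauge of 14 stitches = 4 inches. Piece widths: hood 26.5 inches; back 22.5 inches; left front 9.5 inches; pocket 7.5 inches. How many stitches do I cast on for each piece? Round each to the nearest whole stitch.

Rate = 14/4 = 3.5 sts per in.
hood: 26.5 × 3.5 = 92.75 → 93.
back: 22.5 × 3.5 = 78.75 → 79.
left front: 9.5 × 3.5 = 33.25 → 33.
pocket: 7.5 × 3.5 = 26.25 → 26.

hood 93; back 79; left front 33; pocket 26.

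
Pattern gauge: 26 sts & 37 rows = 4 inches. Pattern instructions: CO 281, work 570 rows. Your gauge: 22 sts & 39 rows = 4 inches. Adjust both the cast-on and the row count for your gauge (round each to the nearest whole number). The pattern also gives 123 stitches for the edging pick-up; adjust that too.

Cast on 238 stitches; work 601 rows; edging pick-up 104 stitches.

Stitches: 281 × 22/26 = 237.77 → 238.
Rows: 570 × 39/37 = 600.81 → 601.
edging pick-up: 123 × 22/26 = 104.08 → 104.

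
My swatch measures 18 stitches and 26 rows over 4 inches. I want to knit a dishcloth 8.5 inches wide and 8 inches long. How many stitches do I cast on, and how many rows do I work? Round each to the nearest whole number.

Stitch gauge = 18/4 = 4.5 sts/in; 8.5 × 4.5 = 38.25 → 38 sts.
Row gauge = 26/4 = 6.5 rows/in; 8 × 6.5 = 52.00 → 52 rows.

Cast on 38 stitches and work 52 rows.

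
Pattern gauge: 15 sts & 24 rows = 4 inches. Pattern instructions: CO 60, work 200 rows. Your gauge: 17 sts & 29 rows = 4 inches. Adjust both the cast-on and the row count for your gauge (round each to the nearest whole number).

Stitches: 60 × 17/15 = 68.00 → 68.
Rows: 200 × 29/24 = 241.67 → 242.

Cast on 68 stitches; work 242 rows.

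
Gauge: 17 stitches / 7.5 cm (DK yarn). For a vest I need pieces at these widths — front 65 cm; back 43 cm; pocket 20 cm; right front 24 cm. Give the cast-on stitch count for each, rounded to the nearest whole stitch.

Rate = 17/7.5 = 2.267 sts per cm.
front: 65 × 2.267 = 147.33 → 147.
back: 43 × 2.267 = 97.47 → 97.
pocket: 20 × 2.267 = 45.33 → 45.
right front: 24 × 2.267 = 54.40 → 54.

front 147; back 97; pocket 45; right front 54.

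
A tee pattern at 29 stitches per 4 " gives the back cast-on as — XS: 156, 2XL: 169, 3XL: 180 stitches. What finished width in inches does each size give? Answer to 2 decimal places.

XS 21.52 inches; 2XL 23.31 inches; 3XL 24.83 inches.

29/4 = 7.25 sts per in.
XS: 156 / 7.25 = 21.517 → 21.52 in.
2XL: 169 / 7.25 = 23.310 → 23.31 in.
3XL: 180 / 7.25 = 24.828 → 24.83 in.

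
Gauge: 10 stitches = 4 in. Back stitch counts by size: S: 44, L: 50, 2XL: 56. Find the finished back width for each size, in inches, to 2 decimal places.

10/4 = 2.5 sts per in.
S: 44 / 2.5 = 17.600 → 17.60 in.
L: 50 / 2.5 = 20.000 → 20.00 in.
2XL: 56 / 2.5 = 22.400 → 22.40 in.

S 17.60 inches; L 20.00 inches; 2XL 22.40 inches.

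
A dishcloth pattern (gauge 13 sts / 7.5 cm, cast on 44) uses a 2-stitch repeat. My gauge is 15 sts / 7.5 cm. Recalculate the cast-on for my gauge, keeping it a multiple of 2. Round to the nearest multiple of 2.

Cast on 50 stitches.

44 × 15 / 13 = 50.77.
Nearest multiple of 2: 50.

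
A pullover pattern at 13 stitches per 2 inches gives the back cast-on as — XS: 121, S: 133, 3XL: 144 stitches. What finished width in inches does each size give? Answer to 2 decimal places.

XS 18.62 inches; S 20.46 inches; 3XL 22.15 inches.

13/2 = 6.5 sts per in.
XS: 121 / 6.5 = 18.615 → 18.62 in.
S: 133 / 6.5 = 20.462 → 20.46 in.
3XL: 144 / 6.5 = 22.154 → 22.15 in.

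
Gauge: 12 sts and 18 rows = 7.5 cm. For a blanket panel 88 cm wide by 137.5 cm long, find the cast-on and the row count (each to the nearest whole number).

Cast on 141 stitches and work 330 rows.

Stitch gauge = 12/7.5 = 1.6 sts/cm; 88 × 1.6 = 140.80 → 141 sts.
Row gauge = 18/7.5 = 2.4 rows/cm; 137.5 × 2.4 = 330.00 → 330 rows.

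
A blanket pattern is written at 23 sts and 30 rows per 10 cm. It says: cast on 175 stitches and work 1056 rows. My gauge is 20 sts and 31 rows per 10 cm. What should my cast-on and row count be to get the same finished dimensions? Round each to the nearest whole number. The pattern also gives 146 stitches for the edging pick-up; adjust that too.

Cast on 152 stitches; work 1091 rows; edging pick-up 127 stitches.

Stitches: 175 × 20/23 = 152.17 → 152.
Rows: 1056 × 31/30 = 1091.20 → 1091.
edging pick-up: 146 × 20/23 = 126.96 → 127.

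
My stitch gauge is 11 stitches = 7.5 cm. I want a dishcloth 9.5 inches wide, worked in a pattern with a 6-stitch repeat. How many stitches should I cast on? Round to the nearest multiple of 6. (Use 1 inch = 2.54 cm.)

36 stitches.

9.5 in = 9.5 × 2.54 = 24.13 cm.
11 / 7.5 = 1.467 sts/cm.
24.13 × 1.467 = 35.39 sts.
→ 36.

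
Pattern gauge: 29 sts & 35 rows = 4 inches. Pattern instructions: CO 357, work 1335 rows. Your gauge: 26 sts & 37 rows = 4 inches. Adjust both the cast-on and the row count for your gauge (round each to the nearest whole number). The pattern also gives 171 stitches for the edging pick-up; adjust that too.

Stitches: 357 × 26/29 = 320.07 → 320.
Rows: 1335 × 37/35 = 1411.29 → 1411.
edging pick-up: 171 × 26/29 = 153.31 → 153.

Cast on 320 stitches; work 1411 rows; edging pick-up 153 stitches.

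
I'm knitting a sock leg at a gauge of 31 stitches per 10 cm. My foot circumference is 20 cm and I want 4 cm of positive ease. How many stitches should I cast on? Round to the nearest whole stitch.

74 stitches.

Finished = 20 + 4 = 24 cm.
31 / 10 = 3.1 sts per cm.
24.00 × 3.1 = 74.40 sts.
→ 74 sts.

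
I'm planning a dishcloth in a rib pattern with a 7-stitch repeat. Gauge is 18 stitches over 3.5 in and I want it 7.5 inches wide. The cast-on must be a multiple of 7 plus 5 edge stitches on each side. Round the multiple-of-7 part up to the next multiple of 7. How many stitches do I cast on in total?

18 / 3.5 = 5.143 sts per inch.
7.5 × 5.143 = 38.57 sts.
Less 10 edge sts → 28.57 for the repeat.
Next multiple of 7: 35.
Add back 10 edge sts → 45.

Cast on 45 stitches.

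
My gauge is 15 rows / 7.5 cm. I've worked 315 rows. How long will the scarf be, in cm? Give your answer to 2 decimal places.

15 rows / 7.5 cm = 2 rows per cm.
315 / 2 = 157.500 cm.

157.50 cm.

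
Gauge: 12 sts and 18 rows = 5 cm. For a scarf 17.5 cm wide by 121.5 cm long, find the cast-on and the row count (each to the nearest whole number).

Cast on 42 stitches and work 437 rows.

Stitch gauge = 12/5 = 2.4 sts/cm; 17.5 × 2.4 = 42.00 → 42 sts.
Row gauge = 18/5 = 3.6 rows/cm; 121.5 × 3.6 = 437.40 → 437 rows.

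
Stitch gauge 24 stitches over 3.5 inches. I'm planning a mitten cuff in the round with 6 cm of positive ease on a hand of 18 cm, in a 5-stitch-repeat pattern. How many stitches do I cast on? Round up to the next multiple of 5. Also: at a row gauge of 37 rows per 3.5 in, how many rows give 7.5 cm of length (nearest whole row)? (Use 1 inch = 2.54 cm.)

Cast on 65 stitches; work 31 rows.

Finished = 18 + 6 = 24 cm.
24 cm × 1/2.54 = 9.45 inches.
24/3.5 = 6.857 sts per in; 9.45 × 6.857 = 64.79 sts.
Next multiple of 5 → 65.
7.5 cm = 2.95 inches; × 10.571 = 31.21 → 31 rows.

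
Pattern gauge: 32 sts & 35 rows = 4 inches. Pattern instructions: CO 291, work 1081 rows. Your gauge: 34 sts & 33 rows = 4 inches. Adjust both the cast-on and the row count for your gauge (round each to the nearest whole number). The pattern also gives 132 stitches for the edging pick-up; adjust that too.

Cast on 309 stitches; work 1019 rows; edging pick-up 140 stitches.

Stitches: 291 × 34/32 = 309.19 → 309.
Rows: 1081 × 33/35 = 1019.23 → 1019.
edging pick-up: 132 × 34/32 = 140.25 → 140.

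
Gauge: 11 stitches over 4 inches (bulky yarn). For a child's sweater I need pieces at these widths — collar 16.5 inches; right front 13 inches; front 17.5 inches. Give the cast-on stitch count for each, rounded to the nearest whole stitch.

Rate = 11/4 = 2.75 sts per in.
collar: 16.5 × 2.75 = 45.38 → 45.
right front: 13 × 2.75 = 35.75 → 36.
front: 17.5 × 2.75 = 48.12 → 48.

collar 45; right front 36; front 48.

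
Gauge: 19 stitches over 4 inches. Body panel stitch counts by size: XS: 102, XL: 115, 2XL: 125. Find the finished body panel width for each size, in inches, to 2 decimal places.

XS 21.47 inches; XL 24.21 inches; 2XL 26.32 inches.

19/4 = 4.75 sts per in.
XS: 102 / 4.75 = 21.474 → 21.47 in.
XL: 115 / 4.75 = 24.211 → 24.21 in.
2XL: 125 / 4.75 = 26.316 → 26.32 in.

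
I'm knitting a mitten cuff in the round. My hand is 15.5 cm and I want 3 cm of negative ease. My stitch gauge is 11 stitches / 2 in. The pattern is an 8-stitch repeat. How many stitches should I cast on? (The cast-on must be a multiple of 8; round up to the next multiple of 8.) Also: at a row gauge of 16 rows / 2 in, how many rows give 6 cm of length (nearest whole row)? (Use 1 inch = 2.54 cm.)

Finished = 15.5 − 3 = 12.5 cm.
12.5 cm × 1/2.54 = 4.92 inches.
11/2 = 5.5 sts per in; 4.92 × 5.5 = 27.07 sts.
Next multiple of 8 → 32.
6 cm = 2.36 inches; × 8 = 18.90 → 19 rows.

Cast on 32 stitches; work 19 rows.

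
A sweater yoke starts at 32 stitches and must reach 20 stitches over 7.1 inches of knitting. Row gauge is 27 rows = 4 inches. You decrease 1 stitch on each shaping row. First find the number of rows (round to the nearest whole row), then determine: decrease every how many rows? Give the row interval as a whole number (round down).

Rows = 7.1 × 6.75 = 47.9 → 48 rows.
Stitches to remove: 12 → 12 shaping rows (at 1 st each).
48 / 12 = 4.00 → every 4 rows.

Decrease every 4th row.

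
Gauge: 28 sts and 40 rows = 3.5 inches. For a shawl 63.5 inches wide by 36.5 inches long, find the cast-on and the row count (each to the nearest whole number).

Cast on 508 stitches and work 417 rows.

Stitch gauge = 28/3.5 = 8 sts/in; 63.5 × 8 = 508.00 → 508 sts.
Row gauge = 40/3.5 = 11.429 rows/in; 36.5 × 11.429 = 417.14 → 417 rows.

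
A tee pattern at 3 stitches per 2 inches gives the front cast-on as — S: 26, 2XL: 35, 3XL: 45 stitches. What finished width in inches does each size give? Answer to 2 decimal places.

3/2 = 1.5 sts per in.
S: 26 / 1.5 = 17.333 → 17.33 in.
2XL: 35 / 1.5 = 23.333 → 23.33 in.
3XL: 45 / 1.5 = 30.000 → 30.00 in.

S 17.33 inches; 2XL 23.33 inches; 3XL 30.00 inches.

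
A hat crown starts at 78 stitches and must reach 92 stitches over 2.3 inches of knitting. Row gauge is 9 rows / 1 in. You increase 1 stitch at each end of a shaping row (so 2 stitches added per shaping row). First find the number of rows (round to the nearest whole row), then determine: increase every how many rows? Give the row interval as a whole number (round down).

Rows = 2.3 × 9 = 20.7 → 21 rows.
Stitches to add: 14 → 7 shaping rows (at 2 st each).
21 / 7 = 3.00 → every 3 rows.

Increase every 3rd row.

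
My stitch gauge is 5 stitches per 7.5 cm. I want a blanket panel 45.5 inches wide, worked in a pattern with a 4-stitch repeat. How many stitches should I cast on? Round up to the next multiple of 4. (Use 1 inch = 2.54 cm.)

45.5 in = 45.5 × 2.54 = 115.57 cm.
5 / 7.5 = 0.667 sts/cm.
115.57 × 0.667 = 77.05 sts.
→ 80.

80 stitches.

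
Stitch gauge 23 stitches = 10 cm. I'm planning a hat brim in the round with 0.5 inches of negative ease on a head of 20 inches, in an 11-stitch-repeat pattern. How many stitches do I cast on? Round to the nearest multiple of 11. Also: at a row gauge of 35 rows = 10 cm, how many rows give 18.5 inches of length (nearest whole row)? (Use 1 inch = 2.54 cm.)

Finished = 20 − 0.5 = 19.5 inches.
19.5 inches × 2.54 = 49.53 cm.
23/10 = 2.3 sts per cm; 49.53 × 2.3 = 113.92 sts.
Nearest multiple of 11 → 110.
18.5 inches = 46.99 cm; × 3.5 = 164.47 → 164 rows.

Cast on 110 stitches; work 164 rows.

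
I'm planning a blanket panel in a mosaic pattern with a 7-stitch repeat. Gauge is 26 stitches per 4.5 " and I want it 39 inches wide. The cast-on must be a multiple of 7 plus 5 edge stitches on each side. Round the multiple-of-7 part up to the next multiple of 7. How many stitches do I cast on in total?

Cast on 227 stitches.

26 / 4.5 = 5.778 sts per inch.
39 × 5.778 = 225.33 sts.
Less 10 edge sts → 215.33 for the repeat.
Next multiple of 7: 217.
Add back 10 edge sts → 227.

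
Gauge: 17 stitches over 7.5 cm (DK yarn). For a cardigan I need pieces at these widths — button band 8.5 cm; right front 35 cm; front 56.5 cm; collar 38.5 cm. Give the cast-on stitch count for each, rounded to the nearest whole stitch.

Rate = 17/7.5 = 2.267 sts per cm.
button band: 8.5 × 2.267 = 19.27 → 19.
right front: 35 × 2.267 = 79.33 → 79.
front: 56.5 × 2.267 = 128.07 → 128.
collar: 38.5 × 2.267 = 87.27 → 87.

button band 19; right front 79; front 128; collar 87.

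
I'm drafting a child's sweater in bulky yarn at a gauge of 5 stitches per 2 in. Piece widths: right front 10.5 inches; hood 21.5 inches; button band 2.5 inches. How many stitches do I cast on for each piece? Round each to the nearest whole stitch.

right front 26; hood 54; button band 6.

Rate = 5/2 = 2.5 sts per in.
right front: 10.5 × 2.5 = 26.25 → 26.
hood: 21.5 × 2.5 = 53.75 → 54.
button band: 2.5 × 2.5 = 6.25 → 6.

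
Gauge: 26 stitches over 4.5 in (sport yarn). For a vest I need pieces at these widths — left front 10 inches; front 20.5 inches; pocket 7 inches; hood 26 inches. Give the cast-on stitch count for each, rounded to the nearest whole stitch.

left front 58; front 118; pocket 40; hood 150.

Rate = 26/4.5 = 5.778 sts per in.
left front: 10 × 5.778 = 57.78 → 58.
front: 20.5 × 5.778 = 118.44 → 118.
pocket: 7 × 5.778 = 40.44 → 40.
hood: 26 × 5.778 = 150.22 → 150.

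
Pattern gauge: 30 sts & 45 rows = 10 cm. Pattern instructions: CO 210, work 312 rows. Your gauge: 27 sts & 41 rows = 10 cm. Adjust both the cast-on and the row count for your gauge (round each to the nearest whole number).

Stitches: 210 × 27/30 = 189.00 → 189.
Rows: 312 × 41/45 = 284.27 → 284.

Cast on 189 stitches; work 284 rows.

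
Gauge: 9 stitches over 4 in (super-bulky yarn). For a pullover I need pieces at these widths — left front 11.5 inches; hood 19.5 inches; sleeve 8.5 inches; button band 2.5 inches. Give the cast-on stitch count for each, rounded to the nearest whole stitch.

Rate = 9/4 = 2.25 sts per in.
left front: 11.5 × 2.25 = 25.88 → 26.
hood: 19.5 × 2.25 = 43.88 → 44.
sleeve: 8.5 × 2.25 = 19.12 → 19.
button band: 2.5 × 2.25 = 5.62 → 6.

left front 26; hood 44; sleeve 19; button band 6.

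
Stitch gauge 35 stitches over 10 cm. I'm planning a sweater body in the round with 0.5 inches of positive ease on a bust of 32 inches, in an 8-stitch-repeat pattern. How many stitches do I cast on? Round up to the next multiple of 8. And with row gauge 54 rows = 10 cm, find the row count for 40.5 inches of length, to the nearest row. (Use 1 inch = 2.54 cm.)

Cast on 296 stitches; work 555 rows.

Finished = 32 + 0.5 = 32.5 inches.
32.5 inches × 2.54 = 82.55 cm.
35/10 = 3.5 sts per cm; 82.55 × 3.5 = 288.93 sts.
Next multiple of 8 → 296.
40.5 inches = 102.87 cm; × 5.4 = 555.50 → 555 rows.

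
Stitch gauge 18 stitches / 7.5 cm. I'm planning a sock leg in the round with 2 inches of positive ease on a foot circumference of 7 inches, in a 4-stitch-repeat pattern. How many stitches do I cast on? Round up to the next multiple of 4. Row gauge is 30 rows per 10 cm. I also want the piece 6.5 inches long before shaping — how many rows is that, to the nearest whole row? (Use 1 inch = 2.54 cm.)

Finished = 7 + 2 = 9 inches.
9 inches × 2.54 = 22.86 cm.
18/7.5 = 2.4 sts per cm; 22.86 × 2.4 = 54.86 sts.
Next multiple of 4 → 56.
6.5 inches = 16.51 cm; × 3 = 49.53 → 50 rows.

Cast on 56 stitches; work 50 rows.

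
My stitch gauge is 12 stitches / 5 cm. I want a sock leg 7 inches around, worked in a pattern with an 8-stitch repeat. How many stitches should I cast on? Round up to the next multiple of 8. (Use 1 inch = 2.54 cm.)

7 in = 7 × 2.54 = 17.78 cm.
12 / 5 = 2.4 sts/cm.
17.78 × 2.4 = 42.67 sts.
→ 48.

Cast on 48 stitches.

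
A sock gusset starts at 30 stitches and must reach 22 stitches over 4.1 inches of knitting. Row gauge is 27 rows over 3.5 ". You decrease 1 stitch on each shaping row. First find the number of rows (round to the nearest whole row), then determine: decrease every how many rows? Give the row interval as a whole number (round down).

Rows = 4.1 × 7.714 = 31.6 → 32 rows.
Stitches to remove: 8 → 8 shaping rows (at 1 st each).
32 / 8 = 4.00 → every 4 rows.

Decrease every 4th row.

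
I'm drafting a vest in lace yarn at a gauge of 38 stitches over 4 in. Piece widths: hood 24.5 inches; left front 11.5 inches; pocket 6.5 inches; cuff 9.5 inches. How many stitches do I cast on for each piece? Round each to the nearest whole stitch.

hood 233; left front 109; pocket 62; cuff 90.

Rate = 38/4 = 9.5 sts per in.
hood: 24.5 × 9.5 = 232.75 → 233.
left front: 11.5 × 9.5 = 109.25 → 109.
pocket: 6.5 × 9.5 = 61.75 → 62.
cuff: 9.5 × 9.5 = 90.25 → 90.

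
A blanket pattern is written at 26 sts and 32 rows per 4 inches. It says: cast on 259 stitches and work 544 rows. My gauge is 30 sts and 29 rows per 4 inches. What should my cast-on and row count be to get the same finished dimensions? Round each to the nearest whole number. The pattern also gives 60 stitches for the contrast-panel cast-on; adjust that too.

Stitches: 259 × 30/26 = 298.85 → 299.
Rows: 544 × 29/32 = 493.00 → 493.
contrast-panel cast-on: 60 × 30/26 = 69.23 → 69.

Cast on 299 stitches; work 493 rows; contrast-panel cast-on 69 stitches.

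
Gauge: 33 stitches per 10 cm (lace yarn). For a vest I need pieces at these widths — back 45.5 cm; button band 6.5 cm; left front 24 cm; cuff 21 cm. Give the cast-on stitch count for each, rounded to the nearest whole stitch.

Rate = 33/10 = 3.3 sts per cm.
back: 45.5 × 3.3 = 150.15 → 150.
button band: 6.5 × 3.3 = 21.45 → 21.
left front: 24 × 3.3 = 79.20 → 79.
cuff: 21 × 3.3 = 69.30 → 69.

back 150; button band 21; left front 79; cuff 69.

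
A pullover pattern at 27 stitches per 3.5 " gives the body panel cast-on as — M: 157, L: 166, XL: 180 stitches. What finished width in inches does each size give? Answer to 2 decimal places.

M 20.35 inches; L 21.52 inches; XL 23.33 inches.

27/3.5 = 7.714 sts per in.
M: 157 / 7.714 = 20.352 → 20.35 in.
L: 166 / 7.714 = 21.519 → 21.52 in.
XL: 180 / 7.714 = 23.333 → 23.33 in.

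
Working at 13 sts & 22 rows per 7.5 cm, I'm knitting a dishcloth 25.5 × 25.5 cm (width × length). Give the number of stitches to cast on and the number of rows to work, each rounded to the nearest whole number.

Stitch gauge = 13/7.5 = 1.733 sts/cm; 25.5 × 1.733 = 44.20 → 44 sts.
Row gauge = 22/7.5 = 2.933 rows/cm; 25.5 × 2.933 = 74.80 → 75 rows.

Cast on 44 stitches and work 75 rows.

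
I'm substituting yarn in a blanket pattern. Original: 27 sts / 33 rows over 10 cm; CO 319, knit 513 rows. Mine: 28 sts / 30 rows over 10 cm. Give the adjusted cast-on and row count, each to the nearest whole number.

Stitches: 319 × 28/27 = 330.81 → 331.
Rows: 513 × 30/33 = 466.36 → 466.

Cast on 331 stitches; work 466 rows.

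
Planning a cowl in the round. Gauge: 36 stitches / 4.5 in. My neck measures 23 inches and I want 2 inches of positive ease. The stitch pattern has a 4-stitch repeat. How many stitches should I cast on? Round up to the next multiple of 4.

Finished = 23 + 2 = 25 inches.
36 / 4.5 = 8 sts/in.
25 × 8 = 200.00 sts.
Next multiple of 4: 200.

CO 200 sts.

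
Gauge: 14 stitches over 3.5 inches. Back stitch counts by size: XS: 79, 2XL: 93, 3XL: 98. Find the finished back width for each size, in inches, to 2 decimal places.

XS 19.75 inches; 2XL 23.25 inches; 3XL 24.50 inches.

14/3.5 = 4 sts per in.
XS: 79 / 4 = 19.750 → 19.75 in.
2XL: 93 / 4 = 23.250 → 23.25 in.
3XL: 98 / 4 = 24.500 → 24.50 in.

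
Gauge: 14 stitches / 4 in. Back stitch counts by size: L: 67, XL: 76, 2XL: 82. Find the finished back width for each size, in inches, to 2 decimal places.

L 19.14 inches; XL 21.71 inches; 2XL 23.43 inches.

14/4 = 3.5 sts per in.
L: 67 / 3.5 = 19.143 → 19.14 in.
XL: 76 / 3.5 = 21.714 → 21.71 in.
2XL: 82 / 3.5 = 23.429 → 23.43 in.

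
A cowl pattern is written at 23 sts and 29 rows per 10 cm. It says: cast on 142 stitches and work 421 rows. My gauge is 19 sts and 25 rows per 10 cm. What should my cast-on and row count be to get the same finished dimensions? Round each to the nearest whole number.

Stitches: 142 × 19/23 = 117.30 → 117.
Rows: 421 × 25/29 = 362.93 → 363.

Cast on 117 stitches; work 363 rows.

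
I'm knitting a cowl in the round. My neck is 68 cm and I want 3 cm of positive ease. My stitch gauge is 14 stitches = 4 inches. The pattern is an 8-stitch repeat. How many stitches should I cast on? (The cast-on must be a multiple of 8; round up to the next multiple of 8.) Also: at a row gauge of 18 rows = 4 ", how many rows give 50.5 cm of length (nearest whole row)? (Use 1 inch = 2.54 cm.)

Cast on 104 stitches; work 89 rows.

Finished = 68 + 3 = 71 cm.
71 cm × 1/2.54 = 27.95 inches.
14/4 = 3.5 sts per in; 27.95 × 3.5 = 97.83 sts.
Next multiple of 8 → 104.
50.5 cm = 19.88 inches; × 4.5 = 89.47 → 89 rows.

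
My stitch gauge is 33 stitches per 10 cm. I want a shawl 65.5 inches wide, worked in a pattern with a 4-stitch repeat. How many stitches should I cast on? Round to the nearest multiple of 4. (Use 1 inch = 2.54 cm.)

65.5 in = 65.5 × 2.54 = 166.37 cm.
33 / 10 = 3.3 sts/cm.
166.37 × 3.3 = 549.02 sts.
→ 548.

CO 548 sts.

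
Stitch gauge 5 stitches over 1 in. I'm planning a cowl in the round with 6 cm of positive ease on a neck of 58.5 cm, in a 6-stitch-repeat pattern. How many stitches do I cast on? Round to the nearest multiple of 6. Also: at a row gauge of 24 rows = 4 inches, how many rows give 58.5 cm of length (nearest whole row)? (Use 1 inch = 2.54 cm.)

Finished = 58.5 + 6 = 64.5 cm.
64.5 cm × 1/2.54 = 25.39 inches.
5/1 = 5 sts per in; 25.39 × 5 = 126.97 sts.
Nearest multiple of 6 → 126.
58.5 cm = 23.03 inches; × 6 = 138.19 → 138 rows.

Cast on 126 stitches; work 138 rows.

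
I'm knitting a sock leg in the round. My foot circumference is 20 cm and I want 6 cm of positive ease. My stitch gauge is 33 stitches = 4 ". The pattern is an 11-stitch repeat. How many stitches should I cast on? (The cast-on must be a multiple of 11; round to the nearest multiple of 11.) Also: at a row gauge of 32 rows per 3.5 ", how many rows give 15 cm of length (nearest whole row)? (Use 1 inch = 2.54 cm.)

Cast on 88 stitches; work 54 rows.

Finished = 20 + 6 = 26 cm.
26 cm × 1/2.54 = 10.24 inches.
33/4 = 8.25 sts per in; 10.24 × 8.25 = 84.45 sts.
Nearest multiple of 11 → 88.
15 cm = 5.91 inches; × 9.143 = 53.99 → 54 rows.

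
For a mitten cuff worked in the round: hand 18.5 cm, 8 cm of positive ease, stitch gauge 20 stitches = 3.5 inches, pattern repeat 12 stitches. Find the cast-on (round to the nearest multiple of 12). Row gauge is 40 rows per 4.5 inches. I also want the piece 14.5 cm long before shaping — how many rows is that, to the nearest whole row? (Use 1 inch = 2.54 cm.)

Cast on 60 stitches; work 51 rows.

Finished = 18.5 + 8 = 26.5 cm.
26.5 cm × 1/2.54 = 10.43 inches.
20/3.5 = 5.714 sts per in; 10.43 × 5.714 = 59.62 sts.
Nearest multiple of 12 → 60.
14.5 cm = 5.71 inches; × 8.889 = 50.74 → 51 rows.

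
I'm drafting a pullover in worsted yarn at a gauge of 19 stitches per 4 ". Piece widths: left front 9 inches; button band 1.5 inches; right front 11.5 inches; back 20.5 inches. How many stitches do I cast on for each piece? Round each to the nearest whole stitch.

left front 43; button band 7; right front 55; back 97.

Rate = 19/4 = 4.75 sts per in.
left front: 9 × 4.75 = 42.75 → 43.
button band: 1.5 × 4.75 = 7.12 → 7.
right front: 11.5 × 4.75 = 54.62 → 55.
back: 20.5 × 4.75 = 97.38 → 97.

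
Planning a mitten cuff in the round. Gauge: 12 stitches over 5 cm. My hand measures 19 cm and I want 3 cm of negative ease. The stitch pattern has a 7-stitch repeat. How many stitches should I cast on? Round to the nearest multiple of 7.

Finished = 19 − 3 = 16 cm.
12 / 5 = 2.4 sts/cm.
16 × 2.4 = 38.40 sts.
Nearest multiple of 7: 35.

35 stitches.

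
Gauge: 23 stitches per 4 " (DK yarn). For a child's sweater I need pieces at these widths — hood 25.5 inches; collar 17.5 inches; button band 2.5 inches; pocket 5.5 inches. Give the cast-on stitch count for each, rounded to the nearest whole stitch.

hood 147; collar 101; button band 14; pocket 32.

Rate = 23/4 = 5.75 sts per in.
hood: 25.5 × 5.75 = 146.62 → 147.
collar: 17.5 × 5.75 = 100.62 → 101.
button band: 2.5 × 5.75 = 14.38 → 14.
pocket: 5.5 × 5.75 = 31.62 → 32.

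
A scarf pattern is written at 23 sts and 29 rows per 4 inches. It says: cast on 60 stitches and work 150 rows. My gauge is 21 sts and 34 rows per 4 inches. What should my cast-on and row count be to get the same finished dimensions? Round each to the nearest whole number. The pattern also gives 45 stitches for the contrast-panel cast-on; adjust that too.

Stitches: 60 × 21/23 = 54.78 → 55.
Rows: 150 × 34/29 = 175.86 → 176.
contrast-panel cast-on: 45 × 21/23 = 41.09 → 41.

Cast on 55 stitches; work 176 rows; contrast-panel cast-on 41 stitches.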